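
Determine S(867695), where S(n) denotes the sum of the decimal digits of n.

8+6+7+6+9+5 = 41

41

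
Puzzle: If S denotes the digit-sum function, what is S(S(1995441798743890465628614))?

4

First digit sum: 130.
1+3+0 = 4.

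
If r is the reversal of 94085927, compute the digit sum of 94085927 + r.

Reversal of 94085927 is 72958049; 94085927 + 72958049 = 167043976.
Digit sum of 167043976: 1+6+7+0+4+3+9+7+6 = 43.

43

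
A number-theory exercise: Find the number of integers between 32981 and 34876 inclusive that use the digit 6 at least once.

523

The integers in [32981, 34876] that use the digit 6 at least once: 32986, 32996, 33006, 33016, 33026, 33036, …, 34869, 34876.
523 qualify.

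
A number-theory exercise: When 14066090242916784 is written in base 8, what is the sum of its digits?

58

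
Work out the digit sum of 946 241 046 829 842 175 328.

9+4+6+2+4+1+0+4+6+8+2+9+8+4+2+1+7+5+3+2+8 = 95

95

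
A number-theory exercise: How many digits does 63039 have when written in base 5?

7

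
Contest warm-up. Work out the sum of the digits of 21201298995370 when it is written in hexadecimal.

85

21201298995370 in base 16 is 13484FE538AA.
Digit sum: 1+3+4+8+4+15+14+5+3+8+10+10 = 85.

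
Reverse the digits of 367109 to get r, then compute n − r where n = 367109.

-534654

Reverse of 367109 is 901763.
367109 − 901763 = -534654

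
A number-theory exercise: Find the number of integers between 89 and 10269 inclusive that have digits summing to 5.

62

The integers in [89, 10269] that have digits summing to 5: 104, 113, 122, 131, 140, 203, …, 10211, 10220.
62 qualify.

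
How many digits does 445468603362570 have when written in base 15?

445468603362570 in base 15 is 36779D9B47930, which has 13 digits.

13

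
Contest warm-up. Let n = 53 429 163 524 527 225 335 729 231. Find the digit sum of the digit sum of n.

First digit sum: 102.
1+0+2 = 3.

3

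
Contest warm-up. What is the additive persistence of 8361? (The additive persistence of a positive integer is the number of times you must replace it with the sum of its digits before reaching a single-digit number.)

2

8361 → 18 → 9 (2 steps)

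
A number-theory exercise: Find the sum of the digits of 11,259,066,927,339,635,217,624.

99

1+1+2+5+9+0+6+6+9+2+7+3+3+9+6+3+5+2+1+7+6+2+4 = 99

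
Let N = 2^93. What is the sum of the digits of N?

2^93 = 9903520314283042199192993792
Sum of its 28 digits: 125.

125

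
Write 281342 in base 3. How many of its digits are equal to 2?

5

281342 in base 3 is 112021221002.
The digit 2 appears 5 times.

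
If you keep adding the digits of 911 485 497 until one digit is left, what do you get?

3

9+1+1+4+8+5+4+9+7 = 48
4+8 = 12
1+2 = 3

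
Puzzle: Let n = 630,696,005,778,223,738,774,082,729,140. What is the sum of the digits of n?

6+3+0+6+9+6+0+0+5+7+7+8+2+2+3+7+3+8+7+7+4+0+8+2+7+2+9+1+4+0 = 133

133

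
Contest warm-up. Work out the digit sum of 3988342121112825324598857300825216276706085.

179

3+9+8+8+3+4+2+1+2+1+1+1+2+8+2+5+3+2+4+5+9+8+8+5+7+3+0+0+8+2+5+2+1+6+2+7+6+7+0+6+0+8+5 = 179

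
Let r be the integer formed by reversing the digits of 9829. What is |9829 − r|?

540

Reverse of 9829 is 9289.
|9829 − 9289| = 540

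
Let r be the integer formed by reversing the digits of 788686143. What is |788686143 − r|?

446999256

Reverse of 788686143 is 341686887.
|788686143 − 341686887| = 446999256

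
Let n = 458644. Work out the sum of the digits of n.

4+5+8+6+4+4 = 31

31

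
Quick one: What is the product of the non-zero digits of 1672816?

1×6×7×2×8×1×6 = 4032

4032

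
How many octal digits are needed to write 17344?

5

17344 in base 8 is 41700, which has 5 digits.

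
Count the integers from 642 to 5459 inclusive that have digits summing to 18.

349

The integers in [642, 5459] that have digits summing to 18: 648, 657, 666, 675, 684, 693, …, 5445, 5454.
349 qualify.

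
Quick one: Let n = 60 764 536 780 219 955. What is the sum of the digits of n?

83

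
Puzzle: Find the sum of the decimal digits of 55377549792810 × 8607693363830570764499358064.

216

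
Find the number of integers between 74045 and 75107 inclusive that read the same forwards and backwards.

11

The integers in [74045, 75107] that read the same forwards and backwards: 74047, 74147, 74247, 74347, 74447, 74547, …, 74947, 75057.
11 qualify.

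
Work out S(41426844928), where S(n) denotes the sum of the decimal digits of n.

4+1+4+2+6+8+4+4+9+2+8 = 52

52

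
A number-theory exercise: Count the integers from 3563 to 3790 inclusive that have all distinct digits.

The integers in [3563, 3790] that have all distinct digits: 3564, 3567, 3568, 3569, 3570, 3571, …, 3789, 3790.
131 qualify.

131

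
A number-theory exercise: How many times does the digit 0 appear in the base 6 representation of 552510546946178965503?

552510546946178965503 in base 6 is 312334144025335543340510023.
The digit 0 appears 4 times.

4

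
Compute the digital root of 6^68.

The digital root of n equals n mod 9 (or 9 when 9 | n), so we need 6^68 mod 9.
6^68 ≡ 0 (mod 9), so the digital root is 9.

9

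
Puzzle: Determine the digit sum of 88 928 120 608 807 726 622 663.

8+8+9+2+8+1+2+0+6+0+8+8+0+7+7+2+6+6+2+2+6+6+3 = 107

107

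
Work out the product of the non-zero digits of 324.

24

3×2×4 = 24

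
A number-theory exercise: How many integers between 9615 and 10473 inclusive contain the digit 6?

234

The integers in [9615, 10473] that contain the digit 6: 9615, 9616, 9617, 9618, 9619, 9620, …, 10468, 10469.
234 qualify.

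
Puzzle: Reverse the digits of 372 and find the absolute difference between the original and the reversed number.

Reverse of 372 is 273.
|372 − 273| = 99

99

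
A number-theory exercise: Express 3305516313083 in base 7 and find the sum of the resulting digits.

47

3305516313083 in base 7 is 460546530033035.
Digit sum: 4+6+0+5+4+6+5+3+0+0+3+3+0+3+5 = 47.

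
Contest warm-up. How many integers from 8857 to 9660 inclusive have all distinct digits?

434

The integers in [8857, 9660] that have all distinct digits: 8901, 8902, 8903, 8904, 8905, 8906, …, 9657, 9658.
434 qualify.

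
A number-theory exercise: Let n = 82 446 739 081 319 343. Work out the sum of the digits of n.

8+2+4+4+6+7+3+9+0+8+1+3+1+9+3+4+3 = 75

75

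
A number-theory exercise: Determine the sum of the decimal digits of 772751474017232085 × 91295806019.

153

772751474017232085 × 91295806019 = 70548968672773539095462919615
Sum of its 29 digits: 153.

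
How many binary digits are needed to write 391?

391 in base 2 is 110000111, which has 9 digits.

9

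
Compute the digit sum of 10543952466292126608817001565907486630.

157

1+0+5+4+3+9+5+2+4+6+6+2+9+2+1+2+6+6+0+8+8+1+7+0+0+1+5+6+5+9+0+7+4+8+6+6+3+0 = 157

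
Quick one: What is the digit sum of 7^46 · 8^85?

7^46 · 8^85 = 43366935591091800171701527957258321036516155420839373789770056679483351935695990698336826514733399277506520764383232
Sum of its 116 digits: 533.

533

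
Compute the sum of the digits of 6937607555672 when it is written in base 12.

79

6937607555672 in base 12 is 94067A897388.
Digit sum: 9+4+0+6+7+10+8+9+7+3+8+8 = 79.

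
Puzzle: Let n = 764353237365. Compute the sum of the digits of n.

7+6+4+3+5+3+2+3+7+3+6+5 = 54

54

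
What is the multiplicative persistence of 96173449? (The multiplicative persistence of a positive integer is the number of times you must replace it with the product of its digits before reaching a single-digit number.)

96173449 → 163296 → 1944 → 144 → 16 → 6 (5 steps)

5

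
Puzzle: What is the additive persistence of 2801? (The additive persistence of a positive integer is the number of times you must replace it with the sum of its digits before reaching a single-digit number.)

2801 → 11 → 2 (2 steps)

2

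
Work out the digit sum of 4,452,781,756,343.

59

4+4+5+2+7+8+1+7+5+6+3+4+3 = 59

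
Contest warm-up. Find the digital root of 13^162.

The digital root of n equals n mod 9 (or 9 when 9 | n), so we need 13^162 mod 9.
13^162 ≡ 1 (mod 9), so the digital root is 1.

1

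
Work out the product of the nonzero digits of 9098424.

20736

9×9×8×4×2×4 = 20736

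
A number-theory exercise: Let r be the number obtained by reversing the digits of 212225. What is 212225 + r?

734437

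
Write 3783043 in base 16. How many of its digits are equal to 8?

1

3783043 in base 16 is 39B983.
The digit 8 appears 1 time.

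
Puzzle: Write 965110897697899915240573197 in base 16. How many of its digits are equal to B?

965110897697899915240573197 in base 16 is 31E522E9942C2898BD4890D.
The digit B appears 1 time.

1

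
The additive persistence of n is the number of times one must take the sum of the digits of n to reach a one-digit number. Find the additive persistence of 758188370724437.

3

758188370724437 → 74 → 11 → 2 (3 steps)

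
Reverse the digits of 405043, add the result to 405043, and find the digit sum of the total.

Reversal of 405043 is 340504; 405043 + 340504 = 745547.
Digit sum of 745547: 7+4+5+5+4+7 = 32.

32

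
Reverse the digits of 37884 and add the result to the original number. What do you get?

86757

Reverse of 37884 is 48873.
37884 + 48873 = 86757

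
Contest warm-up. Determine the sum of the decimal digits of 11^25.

101

11^25 = 108347059433883722041830251
Sum of its 27 digits: 101.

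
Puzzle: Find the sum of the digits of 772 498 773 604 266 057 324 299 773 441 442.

155

7+7+2+4+9+8+7+7+3+6+0+4+2+6+6+0+5+7+3+2+4+2+9+9+7+7+3+4+4+1+4+4+2 = 155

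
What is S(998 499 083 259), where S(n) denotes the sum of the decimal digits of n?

75

9+9+8+4+9+9+0+8+3+2+5+9 = 75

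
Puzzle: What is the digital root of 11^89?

The digital root of n equals n mod 9 (or 9 when 9 | n), so we need 11^89 mod 9.
11^89 ≡ 5 (mod 9), so the digital root is 5.

5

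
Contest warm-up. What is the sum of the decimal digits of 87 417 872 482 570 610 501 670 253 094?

119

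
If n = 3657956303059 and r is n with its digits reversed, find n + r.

13160992900622

Reverse of 3657956303059 is 9503036597563.
3657956303059 + 9503036597563 = 13160992900622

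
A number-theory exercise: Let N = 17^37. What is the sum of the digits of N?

17^37 = 3362095853201812742282475234995233875224247377
Sum of its 46 digits: 197.

197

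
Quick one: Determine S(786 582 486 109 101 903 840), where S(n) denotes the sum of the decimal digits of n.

90

7+8+6+5+8+2+4+8+6+1+0+9+1+0+1+9+0+3+8+4+0 = 90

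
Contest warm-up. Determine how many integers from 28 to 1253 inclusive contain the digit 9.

312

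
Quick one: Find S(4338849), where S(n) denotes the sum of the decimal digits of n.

4+3+3+8+8+4+9 = 39

39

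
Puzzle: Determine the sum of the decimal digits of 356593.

3+5+6+5+9+3 = 31

31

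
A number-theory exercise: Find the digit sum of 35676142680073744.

73

3+5+6+7+6+1+4+2+6+8+0+0+7+3+7+4+4 = 73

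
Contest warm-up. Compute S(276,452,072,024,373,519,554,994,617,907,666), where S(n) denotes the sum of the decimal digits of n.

2+7+6+4+5+2+0+7+2+0+2+4+3+7+3+5+1+9+5+5+4+9+9+4+6+1+7+9+0+7+6+6+6 = 153

153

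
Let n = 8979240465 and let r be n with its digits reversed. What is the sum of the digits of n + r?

Reversal of 8979240465 is 5640429798; 8979240465 + 5640429798 = 14619670263.
Digit sum of 14619670263: 1+4+6+1+9+6+7+0+2+6+3 = 45.

45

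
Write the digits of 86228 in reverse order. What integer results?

Reversing 86228 gives 82268.

82268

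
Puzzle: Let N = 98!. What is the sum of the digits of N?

639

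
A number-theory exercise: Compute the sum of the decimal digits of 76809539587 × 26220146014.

85

76809539587 × 26220146014 = 2013957343239253256218
Sum of its 22 digits: 85.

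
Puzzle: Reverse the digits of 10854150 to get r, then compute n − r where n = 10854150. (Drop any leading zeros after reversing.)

5708349

Reverse of 10854150 is 5145801.
10854150 − 5145801 = 5708349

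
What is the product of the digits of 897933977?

18003384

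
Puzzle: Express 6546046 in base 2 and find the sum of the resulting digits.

14

6546046 in base 2 is 11000111110001001111110.
Digit sum: 1+1+0+0+0+1+1+1+1+1+0+0+0+1+0+0+1+1+1+1+1+1+0 = 14.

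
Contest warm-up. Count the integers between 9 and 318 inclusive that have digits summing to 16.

12

The integers in [9, 318] that have digits summing to 16: 79, 88, 97, 169, 178, 187, …, 286, 295.
12 qualify.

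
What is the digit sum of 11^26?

112

11^26 = 1191817653772720942460132761
Sum of its 28 digits: 112.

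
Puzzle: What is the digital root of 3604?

3+6+0+4 = 13
1+3 = 4

4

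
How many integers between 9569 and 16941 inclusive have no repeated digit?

The integers in [9569, 16941] that have no repeated digit: 9570, 9571, 9572, 9573, 9574, 9576, …, 16938, 16940.
2175 qualify.

2175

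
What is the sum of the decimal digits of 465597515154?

57

4+6+5+5+9+7+5+1+5+1+5+4 = 57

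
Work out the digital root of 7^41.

4

The digital root of n equals n mod 9 (or 9 when 9 | n), so we need 7^41 mod 9.
7^41 ≡ 4 (mod 9), so the digital root is 4.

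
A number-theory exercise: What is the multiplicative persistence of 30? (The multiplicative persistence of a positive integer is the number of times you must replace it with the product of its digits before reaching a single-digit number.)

1

30 → 0 (1 step)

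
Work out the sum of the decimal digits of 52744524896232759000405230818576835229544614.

186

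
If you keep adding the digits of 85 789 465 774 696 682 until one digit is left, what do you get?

8

8+5+7+8+9+4+6+5+7+7+4+6+9+6+6+8+2 = 107
1+0+7 = 8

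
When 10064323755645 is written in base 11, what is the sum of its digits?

55

10064323755645 in base 11 is 323028A424755.
Digit sum: 3+2+3+0+2+8+10+4+2+4+7+5+5 = 55.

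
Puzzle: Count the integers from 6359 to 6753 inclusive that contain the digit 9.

The integers in [6359, 6753] that contain the digit 9: 6359, 6369, 6379, 6389, 6390, 6391, …, 6739, 6749.
76 qualify.

76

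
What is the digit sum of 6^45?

6^45 = 103945637534048876111514866313854976
Sum of its 36 digits: 162.

162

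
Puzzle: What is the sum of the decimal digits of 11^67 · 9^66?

549

11^67 · 9^66 = 5666508291661840088729784518679050139360254353586257634635162462042066213951200327611943482801761514115885243140223280178208875877411
Sum of its 133 digits: 549.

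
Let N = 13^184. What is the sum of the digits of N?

13^184 = 9237975890043406448083455357549945175696631233243121929618311163235368785888404256850191901009157145478539697754334160217933995145030276631207715955513162887498358951128747511376718671455543920119098369761
Sum of its 205 digits: 931.

931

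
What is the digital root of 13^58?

The digital root of n equals n mod 9 (or 9 when 9 | n), so we need 13^58 mod 9.
13^58 ≡ 4 (mod 9), so the digital root is 4.

4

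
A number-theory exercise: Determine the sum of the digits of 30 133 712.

20

3+0+1+3+3+7+1+2 = 20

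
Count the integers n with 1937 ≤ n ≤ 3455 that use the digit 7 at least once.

368

The integers in [1937, 3455] that use the digit 7 at least once: 1937, 1947, 1957, 1967, 1970, 1971, …, 3437, 3447.
368 qualify.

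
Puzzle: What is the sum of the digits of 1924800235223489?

1+9+2+4+8+0+0+2+3+5+2+2+3+4+8+9 = 62

62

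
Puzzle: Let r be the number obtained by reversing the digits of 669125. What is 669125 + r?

1191091

Reverse of 669125 is 521966.
669125 + 521966 = 1191091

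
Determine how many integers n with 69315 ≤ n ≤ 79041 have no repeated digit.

The integers in [69315, 79041] that have no repeated digit: 69315, 69317, 69318, 69320, 69321, 69324, …, 79038, 79041.
2908 qualify.

2908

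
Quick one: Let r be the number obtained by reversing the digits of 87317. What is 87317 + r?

158695

Reverse of 87317 is 71378.
87317 + 71378 = 158695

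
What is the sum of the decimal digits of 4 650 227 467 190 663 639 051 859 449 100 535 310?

4+6+5+0+2+2+7+4+6+7+1+9+0+6+6+3+6+3+9+0+5+1+8+5+9+4+4+9+1+0+0+5+3+5+3+1+0 = 149

149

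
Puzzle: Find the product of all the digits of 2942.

144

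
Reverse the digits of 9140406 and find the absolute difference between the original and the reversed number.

Reverse of 9140406 is 6040419.
|9140406 − 6040419| = 3099987

3099987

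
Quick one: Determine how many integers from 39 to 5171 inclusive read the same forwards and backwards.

138

The integers in [39, 5171] that read the same forwards and backwards: 44, 55, 66, 77, 88, 99, …, 5005, 5115.
138 qualify.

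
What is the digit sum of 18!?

54

18! = 6402373705728000
Sum of its 16 digits: 54.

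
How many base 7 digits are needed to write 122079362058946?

17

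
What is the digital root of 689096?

6+8+9+0+9+6 = 38
3+8 = 11
1+1 = 2

2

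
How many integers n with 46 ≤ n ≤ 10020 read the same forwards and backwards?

The integers in [46, 10020] that read the same forwards and backwards: 55, 66, 77, 88, 99, 101, …, 9999, 10001.
186 qualify.

186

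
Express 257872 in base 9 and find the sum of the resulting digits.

24

257872 in base 9 is 432654.
Digit sum: 4+3+2+6+5+4 = 24.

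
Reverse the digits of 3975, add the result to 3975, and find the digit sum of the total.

30

Reversal of 3975 is 5793; 3975 + 5793 = 9768.
Digit sum of 9768: 9+7+6+8 = 30.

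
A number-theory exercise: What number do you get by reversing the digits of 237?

Reversing 237 gives 732.

732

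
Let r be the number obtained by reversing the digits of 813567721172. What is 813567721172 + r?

Reverse of 813567721172 is 271127765318.
813567721172 + 271127765318 = 1084695486490

1084695486490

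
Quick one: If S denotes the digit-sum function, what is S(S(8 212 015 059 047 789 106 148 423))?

First digit sum: 97.
9+7 = 16.

16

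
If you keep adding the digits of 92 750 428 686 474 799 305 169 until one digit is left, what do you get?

4

9+2+7+5+0+4+2+8+6+8+6+4+7+4+7+9+9+3+0+5+1+6+9 = 121
1+2+1 = 4
(Equivalently, 92 750 428 686 474 799 305 169 mod 9 = 4.)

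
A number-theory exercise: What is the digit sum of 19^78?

19^78 = 5530709837851818935985098926648662357728660588336035659633359363610638296057696191939038924612591641
Sum of its 100 digits: 496.

496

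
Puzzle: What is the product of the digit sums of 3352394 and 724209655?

1160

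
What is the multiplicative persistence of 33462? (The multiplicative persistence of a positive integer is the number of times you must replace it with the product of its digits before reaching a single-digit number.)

3

33462 → 432 → 24 → 8 (3 steps)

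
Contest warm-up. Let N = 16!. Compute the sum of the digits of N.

16! = 20922789888000
Sum of its 14 digits: 63.

63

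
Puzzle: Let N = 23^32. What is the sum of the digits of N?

23^32 = 37608910510519071039902074217516707306379521
Sum of its 44 digits: 169.

169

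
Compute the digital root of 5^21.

The digital root of n equals n mod 9 (or 9 when 9 | n), so we need 5^21 mod 9.
5^21 ≡ 8 (mod 9), so the digital root is 8.

8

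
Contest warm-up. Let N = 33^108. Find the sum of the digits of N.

765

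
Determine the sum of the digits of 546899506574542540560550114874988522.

5+4+6+8+9+9+5+0+6+5+7+4+5+4+2+5+4+0+5+6+0+5+5+0+1+1+4+8+7+4+9+8+8+5+2+2 = 168

168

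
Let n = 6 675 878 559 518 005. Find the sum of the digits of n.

85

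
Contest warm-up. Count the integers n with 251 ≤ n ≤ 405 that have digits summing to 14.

13

The integers in [251, 405] that have digits summing to 14: 257, 266, 275, 284, 293, 329, …, 383, 392.
13 qualify.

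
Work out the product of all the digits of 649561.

6480

6×4×9×5×6×1 = 6480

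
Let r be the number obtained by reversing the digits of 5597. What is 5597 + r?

Reverse of 5597 is 7955.
5597 + 7955 = 13552

13552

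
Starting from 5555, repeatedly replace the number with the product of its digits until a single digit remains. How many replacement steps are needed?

3

5555 → 625 → 60 → 0 (3 steps)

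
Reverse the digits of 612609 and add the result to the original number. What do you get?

Reverse of 612609 is 906216.
612609 + 906216 = 1518825

1518825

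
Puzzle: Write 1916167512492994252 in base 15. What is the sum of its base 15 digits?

1916167512492994252 in base 15 is 45988795684C63D7.
Digit sum: 4+5+9+8+8+7+9+5+6+8+4+12+6+3+13+7 = 114.

114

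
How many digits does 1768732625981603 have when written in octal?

17

1768732625981603 in base 8 is 62212344767750243, which has 17 digits.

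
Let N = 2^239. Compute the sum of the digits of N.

2^239 = 883423532389192164791648750371459257913741948437809479060803100646309888
Sum of its 72 digits: 338.

338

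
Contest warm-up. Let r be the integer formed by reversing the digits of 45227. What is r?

Reversing 45227 gives 72254.

72254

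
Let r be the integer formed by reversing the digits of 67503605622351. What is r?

Reversing 67503605622351 gives 15322650630576.

15322650630576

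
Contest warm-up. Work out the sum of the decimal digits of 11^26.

112

11^26 = 1191817653772720942460132761
Sum of its 28 digits: 112.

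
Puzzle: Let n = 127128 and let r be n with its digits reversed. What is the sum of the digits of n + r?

Reversal of 127128 is 821721; 127128 + 821721 = 948849.
Digit sum of 948849: 9+4+8+8+4+9 = 42.

42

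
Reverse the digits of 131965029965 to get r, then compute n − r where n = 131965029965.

-437955539166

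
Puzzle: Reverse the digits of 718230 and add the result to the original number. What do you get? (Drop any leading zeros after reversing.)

Reverse of 718230 is 32817.
718230 + 32817 = 751047

751047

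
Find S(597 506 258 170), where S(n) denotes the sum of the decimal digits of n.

5+9+7+5+0+6+2+5+8+1+7+0 = 55

55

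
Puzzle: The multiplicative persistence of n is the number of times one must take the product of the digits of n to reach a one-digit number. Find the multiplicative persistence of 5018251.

1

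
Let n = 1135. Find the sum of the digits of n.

10

1+1+3+5 = 10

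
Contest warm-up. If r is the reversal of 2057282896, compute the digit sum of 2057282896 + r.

Reversal of 2057282896 is 6982827502; 2057282896 + 6982827502 = 9040110398.
Digit sum of 9040110398: 9+0+4+0+1+1+0+3+9+8 = 35.

35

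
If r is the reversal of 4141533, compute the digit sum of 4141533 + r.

42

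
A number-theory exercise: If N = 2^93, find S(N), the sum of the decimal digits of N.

2^93 = 9903520314283042199192993792
Sum of its 28 digits: 125.

125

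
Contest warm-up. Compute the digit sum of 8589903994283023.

82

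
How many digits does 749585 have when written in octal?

749585 in base 8 is 2670021, which has 7 digits.

7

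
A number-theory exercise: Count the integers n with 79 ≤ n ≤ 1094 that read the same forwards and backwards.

93

The integers in [79, 1094] that read the same forwards and backwards: 88, 99, 101, 111, 121, 131, …, 999, 1001.
93 qualify.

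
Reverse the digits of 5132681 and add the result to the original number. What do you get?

6994996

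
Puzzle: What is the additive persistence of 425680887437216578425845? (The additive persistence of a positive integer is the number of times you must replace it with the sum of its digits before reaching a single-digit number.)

3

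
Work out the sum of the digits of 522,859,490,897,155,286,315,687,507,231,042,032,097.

5+2+2+8+5+9+4+9+0+8+9+7+1+5+5+2+8+6+3+1+5+6+8+7+5+0+7+2+3+1+0+4+2+0+3+2+0+9+7 = 170

170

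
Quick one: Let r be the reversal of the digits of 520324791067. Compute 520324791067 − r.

Reverse of 520324791067 is 760197423025.
520324791067 − 760197423025 = -239872631958

-239872631958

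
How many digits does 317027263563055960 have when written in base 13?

317027263563055960 in base 13 is 62695918A3203165, which has 16 digits.

16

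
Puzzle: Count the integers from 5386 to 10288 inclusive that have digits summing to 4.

The integers in [5386, 10288] that have digits summing to 4: 10003, 10012, 10021, 10030, 10102, 10111, 10120, 10201, 10210.
9 qualify.

9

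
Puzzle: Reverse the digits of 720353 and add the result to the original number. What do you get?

1073380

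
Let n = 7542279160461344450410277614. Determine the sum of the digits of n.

106

7+5+4+2+2+7+9+1+6+0+4+6+1+3+4+4+4+5+0+4+1+0+2+7+7+6+1+4 = 106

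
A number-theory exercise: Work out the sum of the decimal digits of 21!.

63

21! = 51090942171709440000
Sum of its 20 digits: 63.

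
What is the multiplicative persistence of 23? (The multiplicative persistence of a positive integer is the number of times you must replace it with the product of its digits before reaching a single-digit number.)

23 → 6 (1 step)

1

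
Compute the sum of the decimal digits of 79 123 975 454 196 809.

7+9+1+2+3+9+7+5+4+5+4+1+9+6+8+0+9 = 89

89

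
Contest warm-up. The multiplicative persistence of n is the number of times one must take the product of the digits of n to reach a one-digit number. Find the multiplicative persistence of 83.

2

83 → 24 → 8 (2 steps)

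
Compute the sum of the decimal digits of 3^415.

3^415 = 1012326740077382621188858573665831828974624433754571204661073234805943204205707224999879792724273689451888702641841893221278771976316855027809585261345272131315298533804101624289241775335478656164907
Sum of its 199 digits: 891.

891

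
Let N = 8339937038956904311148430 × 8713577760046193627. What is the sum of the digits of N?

8339937038956904311148430 × 8713577760046193627 = 72670689902840386944852139413740682517055610
Sum of its 44 digits: 195.

195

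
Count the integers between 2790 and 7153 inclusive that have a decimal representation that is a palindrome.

44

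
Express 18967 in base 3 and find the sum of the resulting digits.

18967 in base 3 is 222000111.
Digit sum: 2+2+2+0+0+0+1+1+1 = 9.

9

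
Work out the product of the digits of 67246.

6×7×2×4×6 = 2016

2016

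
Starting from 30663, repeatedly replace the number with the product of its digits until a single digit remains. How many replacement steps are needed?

30663 → 0 (1 step)

1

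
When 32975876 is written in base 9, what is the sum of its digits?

32975876 in base 9 is 68040352.
Digit sum: 6+8+0+4+0+3+5+2 = 28.

28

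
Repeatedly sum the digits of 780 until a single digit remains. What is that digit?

7+8+0 = 15
1+5 = 6

6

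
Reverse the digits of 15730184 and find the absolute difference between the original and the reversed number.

32373567

Reverse of 15730184 is 48103751.
|15730184 − 48103751| = 32373567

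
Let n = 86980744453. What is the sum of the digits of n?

8+6+9+8+0+7+4+4+4+5+3 = 58

58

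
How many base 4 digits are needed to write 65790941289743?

65790941289743 in base 4 is 32331120211223311310033, which has 23 digits.

23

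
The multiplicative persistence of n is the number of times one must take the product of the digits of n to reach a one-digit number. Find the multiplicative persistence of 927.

3

927 → 126 → 12 → 2 (3 steps)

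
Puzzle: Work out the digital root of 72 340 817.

7+2+3+4+0+8+1+7 = 32
3+2 = 5
(Equivalently, 72 340 817 mod 9 = 5.)

5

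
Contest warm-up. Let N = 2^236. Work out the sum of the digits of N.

337

2^236 = 110427941548649020598956093796432407239217743554726184882600387580788736
Sum of its 72 digits: 337.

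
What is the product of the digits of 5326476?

30240

5×3×2×6×4×7×6 = 30240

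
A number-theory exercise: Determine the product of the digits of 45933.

4×5×9×3×3 = 1620

1620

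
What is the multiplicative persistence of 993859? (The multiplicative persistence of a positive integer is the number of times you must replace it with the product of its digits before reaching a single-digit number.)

993859 → 87480 → 0 (2 steps)

2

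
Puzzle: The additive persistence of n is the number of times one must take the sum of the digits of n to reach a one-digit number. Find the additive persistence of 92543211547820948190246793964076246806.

92543211547820948190246793964076246806 → 173 → 11 → 2 (3 steps)

3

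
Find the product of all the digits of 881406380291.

8×8×1×4×0×6×3×8×0×2×9×1 = 0

0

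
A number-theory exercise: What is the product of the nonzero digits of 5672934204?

362880

5×6×7×2×9×3×4×2×4 = 362880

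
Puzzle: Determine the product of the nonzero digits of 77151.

245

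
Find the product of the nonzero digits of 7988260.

7×9×8×8×2×6 = 48384

48384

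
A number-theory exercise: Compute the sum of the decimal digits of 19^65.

379

19^65 = 131517656596604663956102176642678715072020072327450916777499793705236707816143809299
Sum of its 84 digits: 379.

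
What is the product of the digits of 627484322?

6×2×7×4×8×4×3×2×2 = 129024

129024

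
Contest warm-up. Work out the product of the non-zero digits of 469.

4×6×9 = 216

216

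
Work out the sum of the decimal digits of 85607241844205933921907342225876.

138

8+5+6+0+7+2+4+1+8+4+4+2+0+5+9+3+3+9+2+1+9+0+7+3+4+2+2+2+5+8+7+6 = 138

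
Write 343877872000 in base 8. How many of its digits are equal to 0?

343877872000 in base 8 is 5002055764600.
The digit 0 appears 5 times.

5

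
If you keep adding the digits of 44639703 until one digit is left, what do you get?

9

4+4+6+3+9+7+0+3 = 36
3+6 = 9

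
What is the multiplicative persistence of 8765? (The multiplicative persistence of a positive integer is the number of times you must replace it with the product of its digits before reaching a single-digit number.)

8765 → 1680 → 0 (2 steps)

2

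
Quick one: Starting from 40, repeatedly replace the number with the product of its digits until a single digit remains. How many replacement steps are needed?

1

40 → 0 (1 step)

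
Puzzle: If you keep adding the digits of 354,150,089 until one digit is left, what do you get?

8

3+5+4+1+5+0+0+8+9 = 35
3+5 = 8
(Equivalently, 354,150,089 mod 9 = 8.)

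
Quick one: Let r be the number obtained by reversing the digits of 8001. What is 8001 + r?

9009

Reverse of 8001 is 1008.
8001 + 1008 = 9009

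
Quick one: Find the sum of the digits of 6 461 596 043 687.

65

6+4+6+1+5+9+6+0+4+3+6+8+7 = 65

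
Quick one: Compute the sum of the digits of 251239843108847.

65

2+5+1+2+3+9+8+4+3+1+0+8+8+4+7 = 65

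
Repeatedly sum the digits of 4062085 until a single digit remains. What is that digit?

7

4+0+6+2+0+8+5 = 25
2+5 = 7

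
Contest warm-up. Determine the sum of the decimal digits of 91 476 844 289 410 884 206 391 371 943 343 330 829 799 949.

217

9+1+4+7+6+8+4+4+2+8+9+4+1+0+8+8+4+2+0+6+3+9+1+3+7+1+9+4+3+3+4+3+3+3+0+8+2+9+7+9+9+9+4+9 = 217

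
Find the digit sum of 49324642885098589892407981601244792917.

194

4+9+3+2+4+6+4+2+8+8+5+0+9+8+5+8+9+8+9+2+4+0+7+9+8+1+6+0+1+2+4+4+7+9+2+9+1+7 = 194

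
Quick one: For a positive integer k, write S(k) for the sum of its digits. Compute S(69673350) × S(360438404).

S(69673350) = 6+9+6+7+3+3+5+0 = 39.
S(360438404) = 3+6+0+4+3+8+4+0+4 = 32.
39 · 32 = 1248.

1248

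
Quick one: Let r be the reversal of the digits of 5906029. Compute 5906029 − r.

Reverse of 5906029 is 9206095.
5906029 − 9206095 = -3300066

-3300066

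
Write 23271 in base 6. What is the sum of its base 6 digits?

21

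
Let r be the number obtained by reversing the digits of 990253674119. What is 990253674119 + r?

1901730026218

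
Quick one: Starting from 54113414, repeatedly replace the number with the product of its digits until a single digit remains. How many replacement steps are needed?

54113414 → 960 → 0 (2 steps)

2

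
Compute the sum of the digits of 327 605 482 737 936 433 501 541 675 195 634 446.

3+2+7+6+0+5+4+8+2+7+3+7+9+3+6+4+3+3+5+0+1+5+4+1+6+7+5+1+9+5+6+3+4+4+4+6 = 158

158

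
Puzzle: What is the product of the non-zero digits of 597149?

5×9×7×1×4×9 = 11340

11340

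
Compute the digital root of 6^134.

9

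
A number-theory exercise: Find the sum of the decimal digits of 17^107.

17^107 = 455024297117399079273657868281939502276334823978670092653303694194799352699111485425708484653439852384653016657073941702703504522673
Sum of its 132 digits: 611.

611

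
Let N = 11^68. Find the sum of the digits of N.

11^68 = 65268343537143736977925527144667849979675453569710942641839519790994481
Sum of its 71 digits: 373.

373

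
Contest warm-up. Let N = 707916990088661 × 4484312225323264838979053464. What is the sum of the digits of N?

173

707916990088661 × 4484312225323264838979053464 = 3174520813168631027992272185172675219171704
Sum of its 43 digits: 173.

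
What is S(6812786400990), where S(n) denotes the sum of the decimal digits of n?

6+8+1+2+7+8+6+4+0+0+9+9+0 = 60

60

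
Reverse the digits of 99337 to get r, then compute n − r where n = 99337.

25938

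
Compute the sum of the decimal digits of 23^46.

23^46 = 435993943892672664200353461405376235401663658494141675420261489
Sum of its 63 digits: 274.

274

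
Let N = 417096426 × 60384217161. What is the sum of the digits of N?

417096426 × 60384217161 = 25186041164660966586
Sum of its 20 digits: 90.

90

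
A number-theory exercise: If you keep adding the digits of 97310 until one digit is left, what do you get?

9+7+3+1+0 = 20
2+0 = 2

2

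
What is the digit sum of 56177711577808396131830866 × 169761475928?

56177711577808396131830866 × 169761475928 = 9536811231706246938930093873026393648
Sum of its 37 digits: 167.

167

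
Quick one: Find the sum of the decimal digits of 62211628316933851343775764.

6+2+2+1+1+6+2+8+3+1+6+9+3+3+8+5+1+3+4+3+7+7+5+7+6+4 = 113

113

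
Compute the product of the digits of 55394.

2700

5×5×3×9×4 = 2700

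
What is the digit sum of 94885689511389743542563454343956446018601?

196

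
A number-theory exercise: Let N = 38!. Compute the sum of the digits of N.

108

38! = 523022617466601111760007224100074291200000000
Sum of its 45 digits: 108.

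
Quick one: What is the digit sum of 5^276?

5^276 = 8236092143148846269022323477554702349773407329975396523498252363365737727320124681445605758163727022705600065179967559430117701479751536077168468262727808737455603704802342690527439117431640625
Sum of its 193 digits: 838.

838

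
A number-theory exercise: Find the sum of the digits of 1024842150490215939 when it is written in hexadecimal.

99

1024842150490215939 in base 16 is E38F8818AD11603.
Digit sum: 14+3+8+15+8+8+1+8+10+13+1+1+6+0+3 = 99.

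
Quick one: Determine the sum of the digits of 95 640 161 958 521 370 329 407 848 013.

121

9+5+6+4+0+1+6+1+9+5+8+5+2+1+3+7+0+3+2+9+4+0+7+8+4+8+0+1+3 = 121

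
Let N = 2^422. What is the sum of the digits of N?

2^422 = 10830740992659433045228180406808920716548582325686783496759685861775864483615725089999900023844295226942934417817982702456930304
Sum of its 128 digits: 607.

607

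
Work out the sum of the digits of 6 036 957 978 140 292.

6+0+3+6+9+5+7+9+7+8+1+4+0+2+9+2 = 78

78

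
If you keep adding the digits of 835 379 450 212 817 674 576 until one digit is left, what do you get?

1

8+3+5+3+7+9+4+5+0+2+1+2+8+1+7+6+7+4+5+7+6 = 100
1+0+0 = 1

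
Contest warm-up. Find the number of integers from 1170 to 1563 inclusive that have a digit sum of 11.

The integers in [1170, 1563] that have a digit sum of 11: 1172, 1181, 1190, 1208, 1217, 1226, …, 1541, 1550.
33 qualify.

33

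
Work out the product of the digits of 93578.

7560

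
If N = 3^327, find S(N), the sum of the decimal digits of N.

684

3^327 = 1043879318425322098381928487332006557925783753596814629790137225014803335307690260100197730657583707212531346462208438971195931096436991127279670147038126987
Sum of its 157 digits: 684.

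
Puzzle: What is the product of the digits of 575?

5×7×5 = 175

175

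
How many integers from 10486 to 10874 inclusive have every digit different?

168

The integers in [10486, 10874] that have every digit different: 10486, 10487, 10489, 10492, 10493, 10495, …, 10873, 10874.
168 qualify.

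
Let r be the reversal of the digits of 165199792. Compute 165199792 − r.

-132791769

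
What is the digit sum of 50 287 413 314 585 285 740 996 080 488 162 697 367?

5+0+2+8+7+4+1+3+3+1+4+5+8+5+2+8+5+7+4+0+9+9+6+0+8+0+4+8+8+1+6+2+6+9+7+3+6+7 = 181

181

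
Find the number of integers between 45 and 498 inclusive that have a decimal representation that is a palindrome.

45

The integers in [45, 498] that have a decimal representation that is a palindrome: 55, 66, 77, 88, 99, 101, …, 484, 494.
45 qualify.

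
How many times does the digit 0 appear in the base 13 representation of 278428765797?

3

278428765797 in base 13 is 20342A804C0.
The digit 0 appears 3 times.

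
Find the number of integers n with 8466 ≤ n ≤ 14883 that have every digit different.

2040

The integers in [8466, 14883] that have every digit different: 8467, 8469, 8470, 8471, 8472, 8473, …, 14876, 14879.
2040 qualify.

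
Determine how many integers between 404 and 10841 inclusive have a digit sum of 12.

447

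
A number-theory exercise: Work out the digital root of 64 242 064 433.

6+4+2+4+2+0+6+4+4+3+3 = 38
3+8 = 11
1+1 = 2
(Equivalently, 64 242 064 433 mod 9 = 2.)

2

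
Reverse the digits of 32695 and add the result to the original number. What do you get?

Reverse of 32695 is 59623.
32695 + 59623 = 92318

92318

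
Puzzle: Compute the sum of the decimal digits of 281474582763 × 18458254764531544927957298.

281474582763 × 18458254764531544927957298 = 5195529558379673419748569348430854374
Sum of its 37 digits: 195.

195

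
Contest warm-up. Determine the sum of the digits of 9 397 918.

9+3+9+7+9+1+8 = 46

46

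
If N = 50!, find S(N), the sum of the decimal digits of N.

216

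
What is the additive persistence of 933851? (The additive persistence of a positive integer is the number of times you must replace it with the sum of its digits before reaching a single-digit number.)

3

933851 → 29 → 11 → 2 (3 steps)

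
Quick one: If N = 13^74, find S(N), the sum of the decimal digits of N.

13^74 = 27027636582498189040621249864144468324898507852136260989871841246090732111847218889
Sum of its 83 digits: 385.

385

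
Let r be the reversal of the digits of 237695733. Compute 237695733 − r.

-99900999

Reverse of 237695733 is 337596732.
237695733 − 337596732 = -99900999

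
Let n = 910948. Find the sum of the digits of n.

9+1+0+9+4+8 = 31

31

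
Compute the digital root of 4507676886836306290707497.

4+5+0+7+6+7+6+8+8+6+8+3+6+3+0+6+2+9+0+7+0+7+4+9+7 = 128
1+2+8 = 11
1+1 = 2

2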